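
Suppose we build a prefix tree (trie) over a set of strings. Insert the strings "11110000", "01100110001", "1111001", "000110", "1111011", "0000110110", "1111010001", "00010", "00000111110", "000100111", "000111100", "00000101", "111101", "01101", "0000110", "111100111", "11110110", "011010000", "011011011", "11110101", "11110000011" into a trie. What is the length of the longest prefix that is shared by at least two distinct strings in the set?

8

Equivalently: take the maximum, over all pairs, of their longest common prefix length.
e.g. "11110000" and "11110000011" share the prefix "11110000" of length 8; no pair shares a longer one.
Longest shared-prefix length: 8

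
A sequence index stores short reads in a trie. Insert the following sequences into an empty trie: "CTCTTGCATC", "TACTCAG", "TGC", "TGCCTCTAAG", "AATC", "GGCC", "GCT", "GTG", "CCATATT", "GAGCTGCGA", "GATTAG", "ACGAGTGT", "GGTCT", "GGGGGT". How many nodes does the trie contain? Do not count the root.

Count nodes per top-level branch (shared prefixes stored once):
  'A'-branch (AATC, ACGAGTGT): 11 nodes
  'C'-branch (CCATATT, CTCTTGCATC): 16 nodes
  'G'-branch (GAGCTGCGA, GATTAG, GCT, GGCC, GGGGGT, GGTCT, GTG): 27 nodes
  'T'-branch (TACTCAG, TGC, TGCCTCTAAG): 16 nodes
Sum: 70

70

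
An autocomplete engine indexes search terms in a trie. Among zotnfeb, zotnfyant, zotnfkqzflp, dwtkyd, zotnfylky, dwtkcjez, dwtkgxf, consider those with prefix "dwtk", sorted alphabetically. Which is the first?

Words with prefix "dwtk", in lexicographic order: "dwtkcjez", "dwtkgxf", "dwtkyd"
Position 1: dwtkcjez

dwtkcjez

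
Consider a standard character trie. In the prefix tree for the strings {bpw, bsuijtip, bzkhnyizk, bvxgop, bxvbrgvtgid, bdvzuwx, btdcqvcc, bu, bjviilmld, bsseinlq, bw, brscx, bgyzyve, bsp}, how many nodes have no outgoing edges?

A leaf is a node with no children — equivalently, the end of a word that is not a proper prefix of any other stored word.
Those words: "bdvzuwx", "bgyzyve", "bjviilmld", "bpw", "brscx", "bsp", "bsseinlq", "bsuijtip", "btdcqvcc", "bu", "bvxgop", "bw", "bxvbrgvtgid", "bzkhnyizk"
Leaf count: 14

14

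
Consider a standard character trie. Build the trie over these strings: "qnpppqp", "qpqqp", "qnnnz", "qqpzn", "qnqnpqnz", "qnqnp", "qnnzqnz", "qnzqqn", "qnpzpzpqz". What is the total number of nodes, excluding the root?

Trie structure (* marks end of a word):
(root)
└─ q
   ├─ n
   │  ├─ n
   │  │  ├─ n
   │  │  │  └─ z *
   │  │  └─ z
   │  │     └─ q
   │  │        └─ n
   │  │           └─ z *
   │  ├─ p
   │  │  ├─ p
   │  │  │  └─ p
   │  │  │     └─ q
   │  │  │        └─ p *
   │  │  └─ z
   │  │     └─ p
   │  │        └─ z
   │  │           └─ p
   │  │              └─ q
   │  │                 └─ z *
   │  ├─ q
   │  │  └─ n
   │  │     └─ p *
   │  │        └─ q
   │  │           └─ n
   │  │              └─ z *
   │  └─ z
   │     └─ q
   │        └─ q
   │           └─ n *
   ├─ p
   │  └─ q
   │     └─ q
   │        └─ p *
   └─ q
      └─ p
         └─ z
            └─ n *
Counting every labelled node above: 38.

38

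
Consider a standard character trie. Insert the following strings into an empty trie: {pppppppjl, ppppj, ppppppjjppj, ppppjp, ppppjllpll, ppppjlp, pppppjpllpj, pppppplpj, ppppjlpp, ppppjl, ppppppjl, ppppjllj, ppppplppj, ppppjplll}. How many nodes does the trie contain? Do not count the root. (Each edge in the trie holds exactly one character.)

41

Count nodes per top-level branch (shared prefixes stored once):
  'p'-branch (ppppj, ppppjl, ppppjllj, ppppjllpll, ppppjlp, ppppjlpp, ppppjp, ppppjplll, pppppjpllpj, ppppplppj, ppppppjjppj, ppppppjl, pppppplpj, pppppppjl): 41 nodes
Sum: 41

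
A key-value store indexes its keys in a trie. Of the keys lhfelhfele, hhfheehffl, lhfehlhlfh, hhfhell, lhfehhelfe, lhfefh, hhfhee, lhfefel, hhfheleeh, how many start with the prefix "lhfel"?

Filter for entries beginning with "lhfel":
Matches: "lhfelhfele"
Count: 1

1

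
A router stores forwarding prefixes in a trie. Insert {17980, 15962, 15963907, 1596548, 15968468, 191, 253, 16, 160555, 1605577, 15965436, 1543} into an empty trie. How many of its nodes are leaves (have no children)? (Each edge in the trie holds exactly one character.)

A leaf is a node with no children — equivalently, the end of a word that is not a proper prefix of any other stored word.
Those words: "1543", "15962", "15963907", "15965436", "1596548", "15968468", "160555", "1605577", "17980", "191", "253"
Leaf count: 11

11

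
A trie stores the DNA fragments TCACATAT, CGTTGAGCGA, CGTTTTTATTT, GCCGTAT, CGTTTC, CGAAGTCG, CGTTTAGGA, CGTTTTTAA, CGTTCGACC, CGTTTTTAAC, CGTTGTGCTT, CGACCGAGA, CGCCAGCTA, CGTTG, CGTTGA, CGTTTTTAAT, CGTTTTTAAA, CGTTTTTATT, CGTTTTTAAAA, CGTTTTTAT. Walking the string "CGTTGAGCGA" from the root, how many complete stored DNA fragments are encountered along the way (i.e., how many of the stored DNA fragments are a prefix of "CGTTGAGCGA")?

Traverse "CGTTGAGCGA" character by character; count nodes along the way that are marked as word ends.
Prefixes of the query that are stored words: "CGTTG", "CGTTGA", "CGTTGAGCGA"
Count: 3

3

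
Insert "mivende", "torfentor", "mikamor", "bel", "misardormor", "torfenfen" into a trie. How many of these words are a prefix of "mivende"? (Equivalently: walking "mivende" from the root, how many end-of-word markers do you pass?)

Walk "mivende" from the root; an end-of-word marker is hit whenever a stored word is a prefix of "mivende".
Prefixes of the query that are stored words: "mivende"
Count: 1

1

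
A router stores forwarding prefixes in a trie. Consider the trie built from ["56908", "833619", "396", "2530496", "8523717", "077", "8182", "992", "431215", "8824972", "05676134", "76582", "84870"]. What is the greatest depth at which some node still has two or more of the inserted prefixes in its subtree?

Equivalently: take the maximum, over all pairs, of their longest common prefix length.
"05676134" and "077" agree on "0" (1 characters) before diverging; nothing deeper is shared.
Longest shared-prefix length: 1

1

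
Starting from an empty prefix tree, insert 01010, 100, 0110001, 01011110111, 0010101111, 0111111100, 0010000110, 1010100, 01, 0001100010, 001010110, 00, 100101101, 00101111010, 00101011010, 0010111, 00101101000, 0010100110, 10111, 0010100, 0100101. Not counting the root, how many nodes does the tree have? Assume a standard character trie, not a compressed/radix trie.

Count nodes per top-level branch (shared prefixes stored once):
  '0'-branch (00, 0001100010, 0010000110, 0010100, 0010100110, 001010110, 00101011010, 0010101111, 00101101000, 0010111, 00101111010, 01, 0100101, 01010, 01011110111, 0110001, 0111111100): 69 nodes
  '1'-branch (100, 100101101, 1010100, 10111): 16 nodes
Sum: 85

85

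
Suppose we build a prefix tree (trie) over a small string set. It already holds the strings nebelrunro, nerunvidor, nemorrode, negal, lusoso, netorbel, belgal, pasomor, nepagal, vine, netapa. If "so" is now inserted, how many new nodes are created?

2

"so" shares no prefix with any stored word, so all 2 characters open new nodes.
2 − 0 = 2 new nodes.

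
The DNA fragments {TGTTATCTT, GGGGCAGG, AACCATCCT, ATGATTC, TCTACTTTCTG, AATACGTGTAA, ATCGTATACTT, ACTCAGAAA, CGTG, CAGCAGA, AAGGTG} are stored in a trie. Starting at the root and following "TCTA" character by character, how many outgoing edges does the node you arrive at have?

The children of the "TCTA" node are the distinct next characters among strings starting with "TCTA".
Distinct next characters after "TCTA": C.
That node has 1 child edge.

1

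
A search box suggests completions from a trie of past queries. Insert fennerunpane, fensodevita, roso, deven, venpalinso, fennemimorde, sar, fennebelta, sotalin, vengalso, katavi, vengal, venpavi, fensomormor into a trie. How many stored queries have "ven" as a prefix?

4

Filter for entries beginning with "ven":
Matches: "vengal", "vengalso", "venpalinso", "venpavi"
Count: 4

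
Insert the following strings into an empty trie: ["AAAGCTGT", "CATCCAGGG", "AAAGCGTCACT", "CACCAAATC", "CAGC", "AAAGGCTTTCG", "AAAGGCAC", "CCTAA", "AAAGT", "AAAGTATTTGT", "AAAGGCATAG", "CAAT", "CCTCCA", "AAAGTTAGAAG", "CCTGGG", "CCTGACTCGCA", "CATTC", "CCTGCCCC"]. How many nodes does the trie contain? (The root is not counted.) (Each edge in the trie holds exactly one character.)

For each word, the new-node count is its length minus the longest prefix already in the trie:
  "AAAGCTGT" → 8 new (A, A, A, G, C, T, G, T)
  "CATCCAGGG" → 9 new (C, A, T, C, C, A, G, G, G)
  "AAAGCGTCACT" → prefix "AAAGC" already present; 6 new (G, T, C, A, C, T)
  "CACCAAATC" → prefix "CA" already present; 7 new (C, C, A, A, A, T, C)
  "CAGC" → prefix "CA" already present; 2 new (G, C)
  "AAAGGCTTTCG" → prefix "AAAG" already present; 7 new (G, C, T, T, T, C, G)
  "AAAGGCAC" → prefix "AAAGGC" already present; 2 new (A, C)
  "CCTAA" → prefix "C" already present; 4 new (C, T, A, A)
  "AAAGT" → prefix "AAAG" already present; 1 new (T)
  "AAAGTATTTGT" → prefix "AAAGT" already present; 6 new (A, T, T, T, G, T)
  "AAAGGCATAG" → prefix "AAAGGCA" already present; 3 new (T, A, G)
  "CAAT" → prefix "CA" already present; 2 new (A, T)
  "CCTCCA" → prefix "CCT" already present; 3 new (C, C, A)
  "AAAGTTAGAAG" → prefix "AAAGT" already present; 6 new (T, A, G, A, A, G)
  "CCTGGG" → prefix "CCT" already present; 3 new (G, G, G)
  "CCTGACTCGCA" → prefix "CCTG" already present; 7 new (A, C, T, C, G, C, A)
  "CATTC" → prefix "CAT" already present; 2 new (T, C)
  "CCTGCCCC" → prefix "CCTG" already present; 4 new (C, C, C, C)
Total nodes = 8 + 9 + 6 + 7 + 2 + 7 + 2 + 4 + 1 + 6 + 3 + 2 + 3 + 6 + 3 + 7 + 2 + 4 = 82

82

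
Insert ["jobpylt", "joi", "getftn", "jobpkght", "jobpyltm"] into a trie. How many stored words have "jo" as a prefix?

Traverse to the node for "jo", then collect every word in that subtree.
Matches: "jobpkght", "jobpylt", "jobpyltm", "joi"
Count: 4

4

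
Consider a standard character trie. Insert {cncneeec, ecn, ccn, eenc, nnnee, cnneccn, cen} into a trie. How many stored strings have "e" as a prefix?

2

Walk to "e"; the words in its subtree are exactly those with that prefix.
Words under "e": ecn, eenc
Count: 2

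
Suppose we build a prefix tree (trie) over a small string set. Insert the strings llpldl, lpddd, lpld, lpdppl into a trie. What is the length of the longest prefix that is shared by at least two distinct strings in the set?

3

The deepest shared node is where two words last agree before diverging.
"lpddd" and "lpdppl" agree on "lpd" (3 characters) before diverging; nothing deeper is shared.
Longest shared-prefix length: 3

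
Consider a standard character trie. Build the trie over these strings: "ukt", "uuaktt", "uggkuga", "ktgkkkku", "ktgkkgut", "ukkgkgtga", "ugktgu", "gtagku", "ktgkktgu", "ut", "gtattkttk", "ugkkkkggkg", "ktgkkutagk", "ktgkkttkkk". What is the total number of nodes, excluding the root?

68

Insert word by word; a character creates a node only if that edge doesn't already exist:
  "ukt" → 3 new (u, k, t)
  "uuaktt" → prefix "u" already present; 5 new (u, a, k, t, t)
  "uggkuga" → prefix "u" already present; 6 new (g, g, k, u, g, a)
  "ktgkkkku" → 8 new (k, t, g, k, k, k, k, u)
  "ktgkkgut" → prefix "ktgkk" already present; 3 new (g, u, t)
  "ukkgkgtga" → prefix "uk" already present; 7 new (k, g, k, g, t, g, a)
  "ugktgu" → prefix "ug" already present; 4 new (k, t, g, u)
  "gtagku" → 6 new (g, t, a, g, k, u)
  "ktgkktgu" → prefix "ktgkk" already present; 3 new (t, g, u)
  "ut" → prefix "u" already present; 1 new (t)
  "gtattkttk" → prefix "gta" already present; 6 new (t, t, k, t, t, k)
  "ugkkkkggkg" → prefix "ugk" already present; 7 new (k, k, k, g, g, k, g)
  "ktgkkutagk" → prefix "ktgkk" already present; 5 new (u, t, a, g, k)
  "ktgkkttkkk" → prefix "ktgkkt" already present; 4 new (t, k, k, k)
Total nodes = 3 + 5 + 6 + 8 + 3 + 7 + 4 + 6 + 3 + 1 + 6 + 7 + 5 + 4 = 68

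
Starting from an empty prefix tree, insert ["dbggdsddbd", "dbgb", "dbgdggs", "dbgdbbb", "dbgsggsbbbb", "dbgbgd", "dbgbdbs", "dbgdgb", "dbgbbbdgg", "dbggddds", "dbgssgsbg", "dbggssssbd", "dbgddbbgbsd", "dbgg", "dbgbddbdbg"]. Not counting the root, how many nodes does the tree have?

For each word, the new-node count is its length minus the longest prefix already in the trie:
  "dbggdsddbd" → 10 new (d, b, g, g, d, s, d, d, b, d)
  "dbgb" → prefix "dbg" already present; 1 new (b)
  "dbgdggs" → prefix "dbg" already present; 4 new (d, g, g, s)
  "dbgdbbb" → prefix "dbgd" already present; 3 new (b, b, b)
  "dbgsggsbbbb" → prefix "dbg" already present; 8 new (s, g, g, s, b, b, b, b)
  "dbgbgd" → prefix "dbgb" already present; 2 new (g, d)
  "dbgbdbs" → prefix "dbgb" already present; 3 new (d, b, s)
  "dbgdgb" → prefix "dbgdg" already present; 1 new (b)
  "dbgbbbdgg" → prefix "dbgb" already present; 5 new (b, b, d, g, g)
  "dbggddds" → prefix "dbggd" already present; 3 new (d, d, s)
  "dbgssgsbg" → prefix "dbgs" already present; 5 new (s, g, s, b, g)
  "dbggssssbd" → prefix "dbgg" already present; 6 new (s, s, s, s, b, d)
  "dbgddbbgbsd" → prefix "dbgd" already present; 7 new (d, b, b, g, b, s, d)
  "dbgg" → prefix "dbgg" already present; 0 new (none)
  "dbgbddbdbg" → prefix "dbgbd" already present; 5 new (d, b, d, b, g)
Total nodes = 10 + 1 + 4 + 3 + 8 + 2 + 3 + 1 + 5 + 3 + 5 + 6 + 7 + 0 + 5 = 63

63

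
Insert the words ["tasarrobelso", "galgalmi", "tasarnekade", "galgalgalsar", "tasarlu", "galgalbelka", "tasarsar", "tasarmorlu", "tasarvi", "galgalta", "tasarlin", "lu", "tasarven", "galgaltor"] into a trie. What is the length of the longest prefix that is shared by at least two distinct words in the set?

7

Look for the deepest trie node that still has at least two words in its subtree.
"galgalta" and "galgaltor" agree on "galgalt" (7 characters) before diverging; nothing deeper is shared.
Longest shared-prefix length: 7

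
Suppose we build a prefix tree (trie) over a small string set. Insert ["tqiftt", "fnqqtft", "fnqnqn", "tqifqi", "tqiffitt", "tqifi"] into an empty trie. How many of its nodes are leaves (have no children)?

6

Leaves are exactly the stored words that no other stored word extends.
Those words: "fnqnqn", "fnqqtft", "tqiffitt", "tqifi", "tqifqi", "tqiftt"
Leaf count: 6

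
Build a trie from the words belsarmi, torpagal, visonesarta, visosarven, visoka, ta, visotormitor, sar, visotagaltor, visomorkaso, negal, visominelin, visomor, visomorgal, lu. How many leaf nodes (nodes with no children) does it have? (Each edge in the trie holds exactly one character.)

14

A leaf is a node with no children — equivalently, the end of a word that is not a proper prefix of any other stored word.
Those words: "belsarmi", "lu", "negal", "sar", "ta", "torpagal", "visoka", "visominelin", "visomorgal", "visomorkaso", "visonesarta", "visosarven", "visotagaltor", "visotormitor"
Leaf count: 14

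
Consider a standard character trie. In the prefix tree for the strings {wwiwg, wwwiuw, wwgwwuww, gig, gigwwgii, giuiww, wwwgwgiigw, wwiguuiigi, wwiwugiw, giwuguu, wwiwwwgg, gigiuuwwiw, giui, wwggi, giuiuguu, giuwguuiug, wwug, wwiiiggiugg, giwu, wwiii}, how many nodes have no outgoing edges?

A leaf is a node with no children — equivalently, the end of a word that is not a proper prefix of any other stored word.
Those words: "gigiuuwwiw", "gigwwgii", "giuiuguu", "giuiww", "giuwguuiug", "giwuguu", "wwggi", "wwgwwuww", "wwiguuiigi", "wwiiiggiugg", "wwiwg", "wwiwugiw", "wwiwwwgg", "wwug", "wwwgwgiigw", "wwwiuw"
Leaf count: 16

16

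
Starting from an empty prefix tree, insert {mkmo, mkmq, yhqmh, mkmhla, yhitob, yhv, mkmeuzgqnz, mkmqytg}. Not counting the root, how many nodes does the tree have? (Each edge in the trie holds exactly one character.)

Insert word by word; a character creates a node only if that edge doesn't already exist:
  "mkmo" → 4 new (m, k, m, o)
  "mkmq" → prefix "mkm" already present; 1 new (q)
  "yhqmh" → 5 new (y, h, q, m, h)
  "mkmhla" → prefix "mkm" already present; 3 new (h, l, a)
  "yhitob" → prefix "yh" already present; 4 new (i, t, o, b)
  "yhv" → prefix "yh" already present; 1 new (v)
  "mkmeuzgqnz" → prefix "mkm" already present; 7 new (e, u, z, g, q, n, z)
  "mkmqytg" → prefix "mkmq" already present; 3 new (y, t, g)
Total nodes = 4 + 1 + 5 + 3 + 4 + 1 + 7 + 3 = 28

28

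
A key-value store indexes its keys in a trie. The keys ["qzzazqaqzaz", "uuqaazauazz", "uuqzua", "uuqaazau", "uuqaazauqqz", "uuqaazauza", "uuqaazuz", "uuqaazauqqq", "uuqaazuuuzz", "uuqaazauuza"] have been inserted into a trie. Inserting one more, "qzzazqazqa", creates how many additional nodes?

3

"qzzazqa" is already a path in the trie; the remaining "zqa" must be added.
New nodes needed: |"qzzazqazqa"| − 7 = 10 − 7 = 3.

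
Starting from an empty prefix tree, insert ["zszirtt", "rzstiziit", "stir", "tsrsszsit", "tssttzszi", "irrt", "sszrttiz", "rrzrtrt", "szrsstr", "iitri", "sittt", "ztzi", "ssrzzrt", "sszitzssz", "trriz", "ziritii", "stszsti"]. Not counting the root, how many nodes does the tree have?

For each word, the new-node count is its length minus the longest prefix already in the trie:
  "zszirtt" → 7 new (z, s, z, i, r, t, t)
  "rzstiziit" → 9 new (r, z, s, t, i, z, i, i, t)
  "stir" → 4 new (s, t, i, r)
  "tsrsszsit" → 9 new (t, s, r, s, s, z, s, i, t)
  "tssttzszi" → prefix "ts" already present; 7 new (s, t, t, z, s, z, i)
  "irrt" → 4 new (i, r, r, t)
  "sszrttiz" → prefix "s" already present; 7 new (s, z, r, t, t, i, z)
  "rrzrtrt" → prefix "r" already present; 6 new (r, z, r, t, r, t)
  "szrsstr" → prefix "s" already present; 6 new (z, r, s, s, t, r)
  "iitri" → prefix "i" already present; 4 new (i, t, r, i)
  "sittt" → prefix "s" already present; 4 new (i, t, t, t)
  "ztzi" → prefix "z" already present; 3 new (t, z, i)
  "ssrzzrt" → prefix "ss" already present; 5 new (r, z, z, r, t)
  "sszitzssz" → prefix "ssz" already present; 6 new (i, t, z, s, s, z)
  "trriz" → prefix "t" already present; 4 new (r, r, i, z)
  "ziritii" → prefix "z" already present; 6 new (i, r, i, t, i, i)
  "stszsti" → prefix "st" already present; 5 new (s, z, s, t, i)
Total nodes = 7 + 9 + 4 + 9 + 7 + 4 + 7 + 6 + 6 + 4 + 4 + 3 + 5 + 6 + 4 + 6 + 5 = 96

96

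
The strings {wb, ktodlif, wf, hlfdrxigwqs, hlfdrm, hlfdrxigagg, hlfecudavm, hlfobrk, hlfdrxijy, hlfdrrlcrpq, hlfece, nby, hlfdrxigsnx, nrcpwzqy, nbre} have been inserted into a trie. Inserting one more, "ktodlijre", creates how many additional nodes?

The longest prefix of "ktodlijre" already in the trie is "ktodli" (length 6).
Each of the 3 remaining characters creates one node.

3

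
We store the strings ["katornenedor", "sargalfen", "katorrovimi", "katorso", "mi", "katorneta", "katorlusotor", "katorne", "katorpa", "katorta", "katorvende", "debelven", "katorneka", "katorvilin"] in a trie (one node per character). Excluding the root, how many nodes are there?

63

For each word, the new-node count is its length minus the longest prefix already in the trie:
  "katornenedor" → 12 new (k, a, t, o, r, n, e, n, e, d, o, r)
  "sargalfen" → 9 new (s, a, r, g, a, l, f, e, n)
  "katorrovimi" → prefix "kator" already present; 6 new (r, o, v, i, m, i)
  "katorso" → prefix "kator" already present; 2 new (s, o)
  "mi" → 2 new (m, i)
  "katorneta" → prefix "katorne" already present; 2 new (t, a)
  "katorlusotor" → prefix "kator" already present; 7 new (l, u, s, o, t, o, r)
  "katorne" → prefix "katorne" already present; 0 new (none)
  "katorpa" → prefix "kator" already present; 2 new (p, a)
  "katorta" → prefix "kator" already present; 2 new (t, a)
  "katorvende" → prefix "kator" already present; 5 new (v, e, n, d, e)
  "debelven" → 8 new (d, e, b, e, l, v, e, n)
  "katorneka" → prefix "katorne" already present; 2 new (k, a)
  "katorvilin" → prefix "katorv" already present; 4 new (i, l, i, n)
Total nodes = 12 + 9 + 6 + 2 + 2 + 2 + 7 + 0 + 2 + 2 + 5 + 8 + 2 + 4 = 63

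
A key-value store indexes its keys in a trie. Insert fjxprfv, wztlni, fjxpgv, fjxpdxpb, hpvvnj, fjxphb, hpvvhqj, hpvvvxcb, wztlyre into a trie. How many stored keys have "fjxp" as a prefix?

4

Filter for entries beginning with "fjxp":
Matches: "fjxpdxpb", "fjxpgv", "fjxphb", "fjxprfv"
Count: 4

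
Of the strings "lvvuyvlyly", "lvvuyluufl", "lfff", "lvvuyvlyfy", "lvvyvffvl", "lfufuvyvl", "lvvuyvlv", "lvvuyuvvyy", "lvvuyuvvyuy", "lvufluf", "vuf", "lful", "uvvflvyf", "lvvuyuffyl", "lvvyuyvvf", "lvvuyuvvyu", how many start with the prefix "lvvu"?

Traverse to the node for "lvvu", then collect every word in that subtree.
Words under "lvvu": lvvuyluufl, lvvuyuffyl, lvvuyuvvyu, lvvuyuvvyuy, lvvuyuvvyy, lvvuyvlv, lvvuyvlyfy, lvvuyvlyly
Count: 8

8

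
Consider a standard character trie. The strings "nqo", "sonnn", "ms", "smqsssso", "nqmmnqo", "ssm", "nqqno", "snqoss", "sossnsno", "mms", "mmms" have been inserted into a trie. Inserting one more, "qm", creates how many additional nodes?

"qm" shares no prefix with any stored word, so all 2 characters open new nodes.
2 − 0 = 2 new nodes.

2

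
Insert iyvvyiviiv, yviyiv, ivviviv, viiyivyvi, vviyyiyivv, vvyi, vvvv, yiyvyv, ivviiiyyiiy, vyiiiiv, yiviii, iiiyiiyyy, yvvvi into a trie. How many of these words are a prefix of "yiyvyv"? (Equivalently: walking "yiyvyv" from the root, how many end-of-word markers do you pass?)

Traverse "yiyvyv" character by character; count nodes along the way that are marked as word ends.
Prefixes of the query that are stored words: "yiyvyv"
Count: 1

1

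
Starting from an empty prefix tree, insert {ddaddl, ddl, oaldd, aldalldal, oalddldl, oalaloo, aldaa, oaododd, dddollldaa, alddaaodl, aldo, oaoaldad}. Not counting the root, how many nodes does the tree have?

Count nodes per top-level branch (shared prefixes stored once):
  'a'-branch (aldaa, aldalldal, alddaaodl, aldo): 17 nodes
  'd'-branch (ddaddl, dddollldaa, ddl): 15 nodes
  'o'-branch (oalaloo, oaldd, oalddldl, oaoaldad, oaododd): 22 nodes
Sum: 54

54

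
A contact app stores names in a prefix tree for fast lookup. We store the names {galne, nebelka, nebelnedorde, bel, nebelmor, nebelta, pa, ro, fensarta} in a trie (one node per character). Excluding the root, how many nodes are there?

Trace insertions, counting only characters that open a new branch:
  "galne" → 5 new (g, a, l, n, e)
  "nebelka" → 7 new (n, e, b, e, l, k, a)
  "nebelnedorde" → prefix "nebel" already present; 7 new (n, e, d, o, r, d, e)
  "bel" → 3 new (b, e, l)
  "nebelmor" → prefix "nebel" already present; 3 new (m, o, r)
  "nebelta" → prefix "nebel" already present; 2 new (t, a)
  "pa" → 2 new (p, a)
  "ro" → 2 new (r, o)
  "fensarta" → 8 new (f, e, n, s, a, r, t, a)
Total nodes = 5 + 7 + 7 + 3 + 3 + 2 + 2 + 2 + 8 = 39

39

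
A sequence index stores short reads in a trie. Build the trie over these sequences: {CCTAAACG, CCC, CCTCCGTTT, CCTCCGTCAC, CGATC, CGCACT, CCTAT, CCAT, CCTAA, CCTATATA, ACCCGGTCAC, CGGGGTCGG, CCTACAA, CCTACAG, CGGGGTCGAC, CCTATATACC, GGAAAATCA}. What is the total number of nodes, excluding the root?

Count nodes per top-level branch (shared prefixes stored once):
  'A'-branch (ACCCGGTCAC): 10 nodes
  'C'-branch (CCAT, CCC, CCTAA, CCTAAACG, CCTACAA, CCTACAG, CCTAT, CCTATATA, CCTATATACC, CCTCCGTCAC, CCTCCGTTT, CGATC, CGCACT, CGGGGTCGAC, CGGGGTCGG): 47 nodes
  'G'-branch (GGAAAATCA): 9 nodes
Sum: 66

66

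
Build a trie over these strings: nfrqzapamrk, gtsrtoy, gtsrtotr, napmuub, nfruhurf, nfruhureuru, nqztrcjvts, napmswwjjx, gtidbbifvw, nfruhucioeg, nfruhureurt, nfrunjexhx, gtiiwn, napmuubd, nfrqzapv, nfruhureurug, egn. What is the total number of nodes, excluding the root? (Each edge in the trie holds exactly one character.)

79

For each word, the new-node count is its length minus the longest prefix already in the trie:
  "nfrqzapamrk" → 11 new (n, f, r, q, z, a, p, a, m, r, k)
  "gtsrtoy" → 7 new (g, t, s, r, t, o, y)
  "gtsrtotr" → prefix "gtsrto" already present; 2 new (t, r)
  "napmuub" → prefix "n" already present; 6 new (a, p, m, u, u, b)
  "nfruhurf" → prefix "nfr" already present; 5 new (u, h, u, r, f)
  "nfruhureuru" → prefix "nfruhur" already present; 4 new (e, u, r, u)
  "nqztrcjvts" → prefix "n" already present; 9 new (q, z, t, r, c, j, v, t, s)
  "napmswwjjx" → prefix "napm" already present; 6 new (s, w, w, j, j, x)
  "gtidbbifvw" → prefix "gt" already present; 8 new (i, d, b, b, i, f, v, w)
  "nfruhucioeg" → prefix "nfruhu" already present; 5 new (c, i, o, e, g)
  "nfruhureurt" → prefix "nfruhureur" already present; 1 new (t)
  "nfrunjexhx" → prefix "nfru" already present; 6 new (n, j, e, x, h, x)
  "gtiiwn" → prefix "gti" already present; 3 new (i, w, n)
  "napmuubd" → prefix "napmuub" already present; 1 new (d)
  "nfrqzapv" → prefix "nfrqzap" already present; 1 new (v)
  "nfruhureurug" → prefix "nfruhureuru" already present; 1 new (g)
  "egn" → 3 new (e, g, n)
Total nodes = 11 + 7 + 2 + 6 + 5 + 4 + 9 + 6 + 8 + 5 + 1 + 6 + 3 + 1 + 1 + 1 + 3 = 79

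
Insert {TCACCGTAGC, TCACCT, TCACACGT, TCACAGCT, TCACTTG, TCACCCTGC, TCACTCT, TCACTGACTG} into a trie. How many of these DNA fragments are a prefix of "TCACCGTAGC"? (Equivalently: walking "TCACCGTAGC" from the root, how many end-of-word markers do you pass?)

1

Traverse "TCACCGTAGC" character by character; count nodes along the way that are marked as word ends.
Prefixes of the query that are stored words: "TCACCGTAGC"
Count: 1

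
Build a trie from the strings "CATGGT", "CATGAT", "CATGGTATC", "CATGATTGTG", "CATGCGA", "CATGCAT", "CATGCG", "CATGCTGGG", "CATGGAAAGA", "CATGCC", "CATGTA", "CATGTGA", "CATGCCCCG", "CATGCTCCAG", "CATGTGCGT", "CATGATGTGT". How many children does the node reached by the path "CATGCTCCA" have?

Walk "CATGCTCCA" from the root, arriving at one node.
Characters that immediately follow "CATGCTCCA" among the stored strings: {G}.
That node has 1 child edge.

1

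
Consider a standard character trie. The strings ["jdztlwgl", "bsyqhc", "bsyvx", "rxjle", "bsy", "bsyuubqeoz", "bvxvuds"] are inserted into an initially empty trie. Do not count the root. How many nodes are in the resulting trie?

For each word, the new-node count is its length minus the longest prefix already in the trie:
  "jdztlwgl" → 8 new (j, d, z, t, l, w, g, l)
  "bsyqhc" → 6 new (b, s, y, q, h, c)
  "bsyvx" → prefix "bsy" already present; 2 new (v, x)
  "rxjle" → 5 new (r, x, j, l, e)
  "bsy" → prefix "bsy" already present; 0 new (none)
  "bsyuubqeoz" → prefix "bsy" already present; 7 new (u, u, b, q, e, o, z)
  "bvxvuds" → prefix "b" already present; 6 new (v, x, v, u, d, s)
Total nodes = 8 + 6 + 2 + 5 + 0 + 7 + 6 = 34

34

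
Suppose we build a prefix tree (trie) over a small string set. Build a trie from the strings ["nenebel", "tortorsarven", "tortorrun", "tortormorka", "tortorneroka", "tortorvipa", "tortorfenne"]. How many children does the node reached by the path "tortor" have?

Follow the path "tortor" to its node, then look at its outgoing edges.
Characters that immediately follow "tortor" among the stored strings: {f, m, n, r, s, v}.
That node has 6 child edges.

6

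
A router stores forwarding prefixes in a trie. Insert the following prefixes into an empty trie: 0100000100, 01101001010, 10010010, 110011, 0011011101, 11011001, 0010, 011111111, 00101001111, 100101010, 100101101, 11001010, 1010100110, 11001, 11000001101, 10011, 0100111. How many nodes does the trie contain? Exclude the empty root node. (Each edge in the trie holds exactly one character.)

89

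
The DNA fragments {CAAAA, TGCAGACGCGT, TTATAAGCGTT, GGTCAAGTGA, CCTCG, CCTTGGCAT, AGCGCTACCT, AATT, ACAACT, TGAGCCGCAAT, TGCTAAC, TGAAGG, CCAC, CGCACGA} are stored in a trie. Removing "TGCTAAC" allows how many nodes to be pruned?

A node on "TGCTAAC"'s path can go only if nothing else ends at it or branches off below it.
The suffix "TAAC" (4 nodes) is used only by "TGCTAAC"; the node for "TGC" still has the child "A", so pruning stops there.
Nodes removed: 4

4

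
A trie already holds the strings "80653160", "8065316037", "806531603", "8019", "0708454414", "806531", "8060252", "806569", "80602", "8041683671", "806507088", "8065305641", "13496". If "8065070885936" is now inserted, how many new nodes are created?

The longest prefix of "8065070885936" already in the trie is "806507088" (length 9).
So 13 − 9 = 4 new nodes.

4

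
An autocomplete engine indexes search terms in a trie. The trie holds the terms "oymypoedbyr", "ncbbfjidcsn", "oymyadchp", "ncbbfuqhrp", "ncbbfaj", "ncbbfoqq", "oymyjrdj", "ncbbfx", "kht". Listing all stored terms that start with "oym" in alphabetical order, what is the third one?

oymypoedbyr

Filter for "oym…" and sort: "oymyadchp", "oymyjrdj", "oymypoedbyr"
Position 3: oymypoedbyr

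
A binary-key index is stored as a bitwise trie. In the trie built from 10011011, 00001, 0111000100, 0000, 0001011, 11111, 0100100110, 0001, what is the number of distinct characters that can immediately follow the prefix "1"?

Walk "1" from the root, arriving at one node.
Distinct next characters after "1": 0, 1.
That node has 2 child edges.

2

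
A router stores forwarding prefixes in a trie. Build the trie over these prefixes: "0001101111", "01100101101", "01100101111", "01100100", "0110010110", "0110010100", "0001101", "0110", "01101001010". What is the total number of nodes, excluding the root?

Trie structure (* marks end of a word):
(root)
└─ 0
   ├─ 0
   │  └─ 0
   │     └─ 1
   │        └─ 1
   │           └─ 0
   │              └─ 1 *
   │                 └─ 1
   │                    └─ 1
   │                       └─ 1 *
   └─ 1
      └─ 1
         └─ 0 *
            ├─ 0
            │  └─ 1
            │     └─ 0
            │        ├─ 0 *
            │        └─ 1
            │           ├─ 0
            │           │  └─ 0 *
            │           └─ 1
            │              ├─ 0 *
            │              │  └─ 1 *
            │              └─ 1
            │                 └─ 1 *
            └─ 1
               └─ 0
                  └─ 0
                     └─ 1
                        └─ 0
                           └─ 1
                              └─ 0 *
Counting every labelled node above: 32.

32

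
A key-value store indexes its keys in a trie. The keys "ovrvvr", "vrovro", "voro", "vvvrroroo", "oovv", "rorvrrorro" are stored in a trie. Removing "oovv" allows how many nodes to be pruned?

Walk "oovv" from the leaf back toward the root, removing each node that no remaining word uses.
The suffix "ovv" (3 nodes) is used only by "oovv"; the node for "o" still has the child "v", so pruning stops there.
Nodes removed: 3

3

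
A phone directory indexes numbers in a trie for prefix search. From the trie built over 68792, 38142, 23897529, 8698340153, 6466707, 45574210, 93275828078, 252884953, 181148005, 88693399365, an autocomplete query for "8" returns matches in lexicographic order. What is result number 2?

Words with prefix "8", in lexicographic order: "8698340153", "88693399365"
The 2nd is 88693399365.

88693399365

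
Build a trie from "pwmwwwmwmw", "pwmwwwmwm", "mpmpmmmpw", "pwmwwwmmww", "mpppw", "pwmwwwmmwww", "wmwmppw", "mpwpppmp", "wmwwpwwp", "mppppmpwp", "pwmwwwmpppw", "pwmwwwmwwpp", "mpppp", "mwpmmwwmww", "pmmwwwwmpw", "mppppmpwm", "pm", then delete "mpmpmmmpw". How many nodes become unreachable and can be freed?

After clearing the end-marker at "mpmpmmmpw", prune upward until reaching a node still needed by another word.
The suffix "mpmmmpw" (7 nodes) is used only by "mpmpmmmpw"; the node for "mp" still has the child "p", so pruning stops there.
Nodes removed: 7

7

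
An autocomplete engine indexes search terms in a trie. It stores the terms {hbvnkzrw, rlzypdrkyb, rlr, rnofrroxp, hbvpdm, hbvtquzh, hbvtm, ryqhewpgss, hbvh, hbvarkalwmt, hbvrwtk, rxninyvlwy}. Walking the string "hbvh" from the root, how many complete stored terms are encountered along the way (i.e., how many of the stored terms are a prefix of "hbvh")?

1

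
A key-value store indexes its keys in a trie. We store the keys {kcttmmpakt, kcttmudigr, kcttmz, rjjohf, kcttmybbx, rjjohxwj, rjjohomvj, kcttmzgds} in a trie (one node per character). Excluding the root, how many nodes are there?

36

For each word, the new-node count is its length minus the longest prefix already in the trie:
  "kcttmmpakt" → 10 new (k, c, t, t, m, m, p, a, k, t)
  "kcttmudigr" → prefix "kcttm" already present; 5 new (u, d, i, g, r)
  "kcttmz" → prefix "kcttm" already present; 1 new (z)
  "rjjohf" → 6 new (r, j, j, o, h, f)
  "kcttmybbx" → prefix "kcttm" already present; 4 new (y, b, b, x)
  "rjjohxwj" → prefix "rjjoh" already present; 3 new (x, w, j)
  "rjjohomvj" → prefix "rjjoh" already present; 4 new (o, m, v, j)
  "kcttmzgds" → prefix "kcttmz" already present; 3 new (g, d, s)
Total nodes = 10 + 5 + 1 + 6 + 4 + 3 + 4 + 3 = 36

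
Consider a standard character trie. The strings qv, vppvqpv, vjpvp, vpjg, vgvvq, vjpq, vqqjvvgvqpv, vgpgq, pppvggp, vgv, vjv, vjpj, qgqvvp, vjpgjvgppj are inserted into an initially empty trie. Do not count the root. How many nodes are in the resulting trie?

54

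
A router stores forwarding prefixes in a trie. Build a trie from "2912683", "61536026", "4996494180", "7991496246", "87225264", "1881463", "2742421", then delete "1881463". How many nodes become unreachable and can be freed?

7

A node on "1881463"'s path can go only if nothing else ends at it or branches off below it.
No other word shares any prefix with "1881463", so all 7 of its nodes go.
Nodes removed: 7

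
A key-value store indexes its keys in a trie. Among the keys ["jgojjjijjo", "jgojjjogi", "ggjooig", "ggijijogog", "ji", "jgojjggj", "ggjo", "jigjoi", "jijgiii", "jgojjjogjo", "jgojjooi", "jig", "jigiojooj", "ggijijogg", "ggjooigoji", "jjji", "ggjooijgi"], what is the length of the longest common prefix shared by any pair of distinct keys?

The deepest shared node is where two words last agree before diverging.
e.g. "ggijijogg" and "ggijijogog" share the prefix "ggijijog" of length 8; no pair shares a longer one.
Longest shared-prefix length: 8

8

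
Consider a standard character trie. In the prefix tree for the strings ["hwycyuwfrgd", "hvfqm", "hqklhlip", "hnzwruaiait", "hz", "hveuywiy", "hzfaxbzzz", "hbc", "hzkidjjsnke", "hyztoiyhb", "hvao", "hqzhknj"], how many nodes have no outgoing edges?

11

A leaf is a node with no children — equivalently, the end of a word that is not a proper prefix of any other stored word.
Those words: "hbc", "hnzwruaiait", "hqklhlip", "hqzhknj", "hvao", "hveuywiy", "hvfqm", "hwycyuwfrgd", "hyztoiyhb", "hzfaxbzzz", "hzkidjjsnke"
Leaf count: 11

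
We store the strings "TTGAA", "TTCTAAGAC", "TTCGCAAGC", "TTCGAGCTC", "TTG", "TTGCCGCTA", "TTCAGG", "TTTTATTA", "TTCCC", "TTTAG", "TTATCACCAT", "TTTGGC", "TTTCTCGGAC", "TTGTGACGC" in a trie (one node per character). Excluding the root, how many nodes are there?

66

Count nodes per top-level branch (shared prefixes stored once):
  'T'-branch (TTATCACCAT, TTCAGG, TTCCC, TTCGAGCTC, TTCGCAAGC, TTCTAAGAC, TTG, TTGAA, TTGCCGCTA, TTGTGACGC, TTTAG, TTTCTCGGAC, TTTGGC, TTTTATTA): 66 nodes
Sum: 66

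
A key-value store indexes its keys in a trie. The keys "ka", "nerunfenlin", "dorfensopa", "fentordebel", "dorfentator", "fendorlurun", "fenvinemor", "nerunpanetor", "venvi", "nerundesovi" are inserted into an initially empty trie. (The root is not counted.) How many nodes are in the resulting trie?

Trace insertions, counting only characters that open a new branch:
  "ka" → 2 new (k, a)
  "nerunfenlin" → 11 new (n, e, r, u, n, f, e, n, l, i, n)
  "dorfensopa" → 10 new (d, o, r, f, e, n, s, o, p, a)
  "fentordebel" → 11 new (f, e, n, t, o, r, d, e, b, e, l)
  "dorfentator" → prefix "dorfen" already present; 5 new (t, a, t, o, r)
  "fendorlurun" → prefix "fen" already present; 8 new (d, o, r, l, u, r, u, n)
  "fenvinemor" → prefix "fen" already present; 7 new (v, i, n, e, m, o, r)
  "nerunpanetor" → prefix "nerun" already present; 7 new (p, a, n, e, t, o, r)
  "venvi" → 5 new (v, e, n, v, i)
  "nerundesovi" → prefix "nerun" already present; 6 new (d, e, s, o, v, i)
Total nodes = 2 + 11 + 10 + 11 + 5 + 8 + 7 + 7 + 5 + 6 = 72

72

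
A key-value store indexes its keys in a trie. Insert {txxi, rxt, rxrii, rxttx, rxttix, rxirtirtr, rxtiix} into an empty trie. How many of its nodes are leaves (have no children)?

Leaves are exactly the stored words that no other stored word extends.
Those words: "rxirtirtr", "rxrii", "rxtiix", "rxttix", "rxttx", "txxi"
Leaf count: 6

6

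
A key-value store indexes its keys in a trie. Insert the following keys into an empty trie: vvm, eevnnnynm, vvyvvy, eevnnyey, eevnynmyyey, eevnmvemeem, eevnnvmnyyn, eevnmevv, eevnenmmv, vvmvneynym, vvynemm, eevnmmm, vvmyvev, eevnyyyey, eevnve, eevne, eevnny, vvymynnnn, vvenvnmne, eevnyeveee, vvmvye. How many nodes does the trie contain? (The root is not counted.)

90

Count nodes per top-level branch (shared prefixes stored once):
  'e'-branch (eevne, eevnenmmv, eevnmevv, eevnmmm, eevnmvemeem, eevnnnynm, eevnnvmnyyn, eevnny, eevnnyey, eevnve, eevnyeveee, eevnynmyyey, eevnyyyey): 53 nodes
  'v'-branch (vvenvnmne, vvm, vvmvneynym, vvmvye, vvmyvev, vvymynnnn, vvynemm, vvyvvy): 37 nodes
Sum: 90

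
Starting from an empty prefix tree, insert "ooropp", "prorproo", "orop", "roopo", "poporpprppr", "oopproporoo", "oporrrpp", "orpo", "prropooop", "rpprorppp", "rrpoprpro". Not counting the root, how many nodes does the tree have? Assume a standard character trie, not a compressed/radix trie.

73

Insert word by word; a character creates a node only if that edge doesn't already exist:
  "ooropp" → 6 new (o, o, r, o, p, p)
  "prorproo" → 8 new (p, r, o, r, p, r, o, o)
  "orop" → prefix "o" already present; 3 new (r, o, p)
  "roopo" → 5 new (r, o, o, p, o)
  "poporpprppr" → prefix "p" already present; 10 new (o, p, o, r, p, p, r, p, p, r)
  "oopproporoo" → prefix "oo" already present; 9 new (p, p, r, o, p, o, r, o, o)
  "oporrrpp" → prefix "o" already present; 7 new (p, o, r, r, r, p, p)
  "orpo" → prefix "or" already present; 2 new (p, o)
  "prropooop" → prefix "pr" already present; 7 new (r, o, p, o, o, o, p)
  "rpprorppp" → prefix "r" already present; 8 new (p, p, r, o, r, p, p, p)
  "rrpoprpro" → prefix "r" already present; 8 new (r, p, o, p, r, p, r, o)
Total nodes = 6 + 8 + 3 + 5 + 10 + 9 + 7 + 2 + 7 + 8 + 8 = 73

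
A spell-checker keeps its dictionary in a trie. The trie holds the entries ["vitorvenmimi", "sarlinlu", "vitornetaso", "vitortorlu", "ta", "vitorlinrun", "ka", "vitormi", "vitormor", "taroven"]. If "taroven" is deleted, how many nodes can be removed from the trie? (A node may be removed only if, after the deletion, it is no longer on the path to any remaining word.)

A node on "taroven"'s path can go only if nothing else ends at it or branches off below it.
The suffix "roven" (5 nodes) is used only by "taroven"; "ta" is itself a stored word, so pruning stops there.
Nodes removed: 5

5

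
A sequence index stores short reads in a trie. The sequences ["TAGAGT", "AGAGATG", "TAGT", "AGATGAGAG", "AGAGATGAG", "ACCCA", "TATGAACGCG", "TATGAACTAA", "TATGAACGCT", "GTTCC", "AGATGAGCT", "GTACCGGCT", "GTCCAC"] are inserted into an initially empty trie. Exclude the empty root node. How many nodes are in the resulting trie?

Insert word by word; a character creates a node only if that edge doesn't already exist:
  "TAGAGT" → 6 new (T, A, G, A, G, T)
  "AGAGATG" → 7 new (A, G, A, G, A, T, G)
  "TAGT" → prefix "TAG" already present; 1 new (T)
  "AGATGAGAG" → prefix "AGA" already present; 6 new (T, G, A, G, A, G)
  "AGAGATGAG" → prefix "AGAGATG" already present; 2 new (A, G)
  "ACCCA" → prefix "A" already present; 4 new (C, C, C, A)
  "TATGAACGCG" → prefix "TA" already present; 8 new (T, G, A, A, C, G, C, G)
  "TATGAACTAA" → prefix "TATGAAC" already present; 3 new (T, A, A)
  "TATGAACGCT" → prefix "TATGAACGC" already present; 1 new (T)
  "GTTCC" → 5 new (G, T, T, C, C)
  "AGATGAGCT" → prefix "AGATGAG" already present; 2 new (C, T)
  "GTACCGGCT" → prefix "GT" already present; 7 new (A, C, C, G, G, C, T)
  "GTCCAC" → prefix "GT" already present; 4 new (C, C, A, C)
Total nodes = 6 + 7 + 1 + 6 + 2 + 4 + 8 + 3 + 1 + 5 + 2 + 7 + 4 = 56

56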